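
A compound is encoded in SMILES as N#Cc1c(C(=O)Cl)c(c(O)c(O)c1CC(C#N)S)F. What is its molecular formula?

Heavy atoms from the SMILES: 11 C, 1 Cl, 1 F, 2 N, 3 O, 1 S.
Implicit hydrogens by atom environment:
  6 × C (aromatic): no H
  3 × C: no H
  2 × N: no H
  2 × O: 1 H each → 2
  1 × C: 2 H
  1 × C: 1 H
  1 × Cl: no H
  1 × F: no H
  1 × O: no H
  1 × S: 1 H
  Total hydrogens = 6.
Molecular formula: C11H6ClFN2O3S

C11H6ClFN2O3S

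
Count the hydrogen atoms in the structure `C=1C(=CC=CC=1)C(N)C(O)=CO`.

11

Hydrogens are implicit in SMILES; fill each atom to its normal valence:
  5 × C (aromatic): 1 H each → 5
  2 × C: 1 H each → 2
  2 × O: 1 H each → 2
  1 × C: no H
  1 × C (aromatic): no H
  1 × N: 2 H
  Total hydrogens = 11.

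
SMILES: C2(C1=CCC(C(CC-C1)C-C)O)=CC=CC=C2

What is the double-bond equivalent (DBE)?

Molecular formula from the SMILES: C16H22O.
DoU = (2C + 2 + N − H − X)/2 = (2·16 + 2 + 0 − 22 − 0)/2 = 12/2 = 6.
(Structurally: 2 ring(s) + 4 π bond(s) = 6.)

6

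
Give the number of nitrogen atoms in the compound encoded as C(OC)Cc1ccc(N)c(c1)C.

The symbol for nitrogen appears 1 time in the SMILES.

1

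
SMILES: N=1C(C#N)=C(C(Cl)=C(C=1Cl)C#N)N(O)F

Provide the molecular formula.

C7HCl2FN4O

Heavy atoms from the SMILES: 7 C, 2 Cl, 1 F, 4 N, 1 O.
Implicit hydrogens by atom environment:
  5 × C (aromatic): no H
  3 × N: no H
  2 × C: no H
  2 × Cl: no H
  1 × F: no H
  1 × N (aromatic): no H
  1 × O: 1 H
  Total hydrogens = 1.
Molecular formula: C7HCl2FN4O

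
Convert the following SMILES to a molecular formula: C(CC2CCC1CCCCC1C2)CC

Heavy atoms from the SMILES: 14 C.
Implicit hydrogens by atom environment:
  10 × C: 2 H each → 20
  3 × C: 1 H each → 3
  1 × C: 3 H
  Total hydrogens = 26.
Molecular formula: C14H26

C14H26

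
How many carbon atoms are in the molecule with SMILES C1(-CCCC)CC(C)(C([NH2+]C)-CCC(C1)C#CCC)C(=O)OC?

The symbol for carbon appears 20 times in the SMILES.

20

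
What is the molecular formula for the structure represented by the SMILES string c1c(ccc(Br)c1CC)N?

Heavy atoms from the SMILES: 1 Br, 8 C, 1 N.
Implicit hydrogens by atom environment:
  3 × C (aromatic): 1 H each → 3
  3 × C (aromatic): no H
  1 × Br: no H
  1 × C: 3 H
  1 × C: 2 H
  1 × N: 2 H
  Total hydrogens = 10.
Molecular formula: C8H10BrN

C8H10BrN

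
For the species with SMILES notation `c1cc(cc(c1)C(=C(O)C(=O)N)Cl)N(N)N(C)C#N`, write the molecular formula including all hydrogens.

C11H12ClN5O2

Heavy atoms from the SMILES: 11 C, 1 Cl, 5 N, 2 O.
Implicit hydrogens by atom environment:
  4 × C (aromatic): 1 H each → 4
  4 × C: no H
  3 × N: no H
  2 × C (aromatic): no H
  2 × N: 2 H each → 4
  1 × C: 3 H
  1 × Cl: no H
  1 × O: 1 H
  1 × O: no H
  Total hydrogens = 12.
Molecular formula: C11H12ClN5O2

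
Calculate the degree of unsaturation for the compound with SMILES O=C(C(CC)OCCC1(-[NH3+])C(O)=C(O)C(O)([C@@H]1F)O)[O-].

3

Molecular formula from the SMILES: C11H18FNO7.
DoU = (2C + 2 + N − H − X)/2 = (2·11 + 2 + 1 − 18 − 1)/2 = 6/2 = 3.
(Structurally: 1 ring(s) + 2 π bond(s) = 3.)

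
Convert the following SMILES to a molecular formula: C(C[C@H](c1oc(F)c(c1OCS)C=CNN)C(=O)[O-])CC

Heavy atoms from the SMILES: 13 C, 1 F, 2 N, 4 O, 1 S.
Implicit hydrogens by atom environment:
  4 × C: 2 H each → 8
  4 × C (aromatic): no H
  3 × C: 1 H each → 3
  2 × O: no H
  1 × C: 3 H
  1 × C: no H
  1 × F: no H
  1 × N: 2 H
  1 × N: 1 H
  1 × O (aromatic): no H
  1 × O (charge -1): no H
  1 × S: 1 H
  Total hydrogens = 18.
Net charge -1.
Molecular formula: C13H18FN2O4S-

C13H18FN2O4S-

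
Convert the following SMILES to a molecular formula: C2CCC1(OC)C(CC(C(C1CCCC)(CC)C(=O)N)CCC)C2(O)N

C21H40N2O3

Heavy atoms from the SMILES: 21 C, 2 N, 3 O.
Implicit hydrogens by atom environment:
  10 × C: 2 H each → 20
  4 × C: 3 H each → 12
  4 × C: no H
  3 × C: 1 H each → 3
  2 × N: 2 H each → 4
  2 × O: no H
  1 × O: 1 H
  Total hydrogens = 40.
Molecular formula: C21H40N2O3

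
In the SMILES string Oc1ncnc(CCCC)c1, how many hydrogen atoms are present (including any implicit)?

12

Hydrogens are implicit in SMILES; fill each atom to its normal valence:
  3 × C: 2 H each → 6
  2 × C (aromatic): 1 H each → 2
  2 × C (aromatic): no H
  2 × N (aromatic): no H
  1 × C: 3 H
  1 × O: 1 H
  Total hydrogens = 12.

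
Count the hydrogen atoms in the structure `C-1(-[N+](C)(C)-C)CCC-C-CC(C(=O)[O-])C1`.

Hydrogens are implicit in SMILES; fill each atom to its normal valence:
  6 × C: 2 H each → 12
  3 × C: 3 H each → 9
  2 × C: 1 H each → 2
  1 × C: no H
  1 × N (charge +1): no H
  1 × O: no H
  1 × O (charge -1): no H
  Total hydrogens = 23.

23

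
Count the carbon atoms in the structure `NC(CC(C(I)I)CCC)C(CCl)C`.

10

The symbol for carbon appears 10 times in the SMILES. (Cl is a single chlorine, not C + l.)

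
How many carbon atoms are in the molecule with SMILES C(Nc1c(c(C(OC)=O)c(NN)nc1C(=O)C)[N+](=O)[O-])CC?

The symbol for carbon appears 12 times in the SMILES. Lowercase c denotes aromatic carbon and counts toward C.

12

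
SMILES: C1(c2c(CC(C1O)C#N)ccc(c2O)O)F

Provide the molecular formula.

C11H10FNO3

Heavy atoms from the SMILES: 11 C, 1 F, 1 N, 3 O.
Implicit hydrogens by atom environment:
  4 × C (aromatic): no H
  3 × C: 1 H each → 3
  3 × O: 1 H each → 3
  2 × C (aromatic): 1 H each → 2
  1 × C: 2 H
  1 × C: no H
  1 × F: no H
  1 × N: no H
  Total hydrogens = 10.
Molecular formula: C11H10FNO3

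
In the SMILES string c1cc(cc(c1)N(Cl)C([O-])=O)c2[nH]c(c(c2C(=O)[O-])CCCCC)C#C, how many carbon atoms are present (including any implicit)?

The symbol for carbon appears 19 times in the SMILES. Lowercase c denotes aromatic carbon and counts toward C.

19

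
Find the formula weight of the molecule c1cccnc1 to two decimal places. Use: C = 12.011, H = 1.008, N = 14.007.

79.10

Molecular formula: C5H5N.
M = 5×12.011 + 5×1.008 + 1×14.007 = 79.10 g/mol.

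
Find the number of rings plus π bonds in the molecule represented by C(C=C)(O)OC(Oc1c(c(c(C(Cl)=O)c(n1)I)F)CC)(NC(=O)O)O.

7

Molecular formula from the SMILES: C13H13ClFIN2O7.
DoU = (2C + 2 + N − H − X)/2 = (2·13 + 2 + 2 − 13 − 3)/2 = 14/2 = 7.
(Structurally: 1 ring(s) + 6 π bond(s) = 7.)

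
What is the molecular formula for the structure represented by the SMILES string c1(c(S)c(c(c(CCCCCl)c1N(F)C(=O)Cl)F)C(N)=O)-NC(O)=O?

Heavy atoms from the SMILES: 13 C, 2 Cl, 2 F, 3 N, 4 O, 1 S.
Implicit hydrogens by atom environment:
  6 × C (aromatic): no H
  4 × C: 2 H each → 8
  3 × C: no H
  3 × O: no H
  2 × Cl: no H
  2 × F: no H
  1 × N: 2 H
  1 × N: 1 H
  1 × N: no H
  1 × O: 1 H
  1 × S: 1 H
  Total hydrogens = 13.
Molecular formula: C13H13Cl2F2N3O4S

C13H13Cl2F2N3O4S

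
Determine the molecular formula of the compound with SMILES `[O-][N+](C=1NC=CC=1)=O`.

C4H4N2O2

Heavy atoms from the SMILES: 4 C, 2 N, 2 O.
Implicit hydrogens by atom environment:
  3 × C (aromatic): 1 H each → 3
  1 × C (aromatic): no H
  1 × N (aromatic): 1 H
  1 × N (charge +1): no H
  1 × O: no H
  1 × O (charge -1): no H
  Total hydrogens = 4.
Molecular formula: C4H4N2O2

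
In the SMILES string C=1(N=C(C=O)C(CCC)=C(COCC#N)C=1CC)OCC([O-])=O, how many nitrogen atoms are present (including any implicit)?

The symbol for nitrogen appears 2 times in the SMILES.

2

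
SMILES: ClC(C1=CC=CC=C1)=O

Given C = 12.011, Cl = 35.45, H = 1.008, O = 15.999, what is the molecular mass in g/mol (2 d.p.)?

Molecular formula: C7H5ClO.
M = 7×12.011 + 1×35.45 + 5×1.008 + 1×15.999 = 140.57 g/mol.

140.57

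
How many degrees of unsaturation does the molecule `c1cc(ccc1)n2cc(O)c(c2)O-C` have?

Molecular formula from the SMILES: C11H11NO2.
DoU = (2C + 2 + N − H − X)/2 = (2·11 + 2 + 1 − 11 − 0)/2 = 14/2 = 7.
(Structurally: 2 ring(s) + 5 π bond(s) = 7.)

7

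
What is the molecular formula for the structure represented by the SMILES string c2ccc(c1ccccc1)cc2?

C12H10

Heavy atoms from the SMILES: 12 C.
Implicit hydrogens by atom environment:
  10 × C (aromatic): 1 H each → 10
  2 × C (aromatic): no H
  Total hydrogens = 10.
Molecular formula: C12H10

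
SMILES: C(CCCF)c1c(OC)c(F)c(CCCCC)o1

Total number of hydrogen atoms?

22

Hydrogens are implicit in SMILES; fill each atom to its normal valence:
  8 × C: 2 H each → 16
  4 × C (aromatic): no H
  2 × C: 3 H each → 6
  2 × F: no H
  1 × O (aromatic): no H
  1 × O: no H
  Total hydrogens = 22.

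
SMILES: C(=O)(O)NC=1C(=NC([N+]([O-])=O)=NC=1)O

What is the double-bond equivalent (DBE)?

6

Molecular formula from the SMILES: C5H4N4O5.
DoU = (2C + 2 + N − H − X)/2 = (2·5 + 2 + 4 − 4 − 0)/2 = 12/2 = 6.
(Structurally: 1 ring(s) + 5 π bond(s) = 6.)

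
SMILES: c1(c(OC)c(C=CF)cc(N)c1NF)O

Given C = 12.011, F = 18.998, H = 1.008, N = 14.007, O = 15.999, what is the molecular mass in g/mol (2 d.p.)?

216.19

Molecular formula: C9H10F2N2O2.
M = 9×12.011 + 2×18.998 + 10×1.008 + 2×14.007 + 2×15.999 = 216.19 g/mol.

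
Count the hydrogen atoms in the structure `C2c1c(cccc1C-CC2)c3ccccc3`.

Hydrogens are implicit in SMILES; fill each atom to its normal valence:
  8 × C (aromatic): 1 H each → 8
  4 × C: 2 H each → 8
  4 × C (aromatic): no H
  Total hydrogens = 16.

16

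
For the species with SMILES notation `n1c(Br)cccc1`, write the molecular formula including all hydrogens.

Heavy atoms from the SMILES: 1 Br, 5 C, 1 N.
Implicit hydrogens by atom environment:
  4 × C (aromatic): 1 H each → 4
  1 × Br: no H
  1 × C (aromatic): no H
  1 × N (aromatic): no H
  Total hydrogens = 4.
Molecular formula: C5H4BrN

C5H4BrN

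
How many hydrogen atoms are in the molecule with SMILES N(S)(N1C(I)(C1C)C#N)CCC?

12

Hydrogens are implicit in SMILES; fill each atom to its normal valence:
  3 × N: no H
  2 × C: 3 H each → 6
  2 × C: 2 H each → 4
  2 × C: no H
  1 × C: 1 H
  1 × I: no H
  1 × S: 1 H
  Total hydrogens = 12.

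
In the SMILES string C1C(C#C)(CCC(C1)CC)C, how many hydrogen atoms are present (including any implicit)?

Hydrogens are implicit in SMILES; fill each atom to its normal valence:
  5 × C: 2 H each → 10
  2 × C: 3 H each → 6
  2 × C: 1 H each → 2
  2 × C: no H
  Total hydrogens = 18.

18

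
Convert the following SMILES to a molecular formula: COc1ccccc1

C7H8O

Heavy atoms from the SMILES: 7 C, 1 O.
Implicit hydrogens by atom environment:
  5 × C (aromatic): 1 H each → 5
  1 × C: 3 H
  1 × C (aromatic): no H
  1 × O: no H
  Total hydrogens = 8.
Molecular formula: C7H8O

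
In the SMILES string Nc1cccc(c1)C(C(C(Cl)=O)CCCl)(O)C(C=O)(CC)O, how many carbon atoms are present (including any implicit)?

15

The symbol for carbon appears 15 times in the SMILES. Lowercase c denotes aromatic carbon and counts toward C.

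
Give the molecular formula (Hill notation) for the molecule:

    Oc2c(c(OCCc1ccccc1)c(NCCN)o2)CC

Heavy atoms from the SMILES: 16 C, 2 N, 3 O.
Implicit hydrogens by atom environment:
  5 × C: 2 H each → 10
  5 × C (aromatic): 1 H each → 5
  5 × C (aromatic): no H
  1 × C: 3 H
  1 × N: 2 H
  1 × N: 1 H
  1 × O: 1 H
  1 × O (aromatic): no H
  1 × O: no H
  Total hydrogens = 22.
Molecular formula: C16H22N2O3

C16H22N2O3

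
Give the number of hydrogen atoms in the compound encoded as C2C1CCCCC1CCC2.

18

Hydrogens are implicit in SMILES; fill each atom to its normal valence:
  8 × C: 2 H each → 16
  2 × C: 1 H each → 2
  Total hydrogens = 18.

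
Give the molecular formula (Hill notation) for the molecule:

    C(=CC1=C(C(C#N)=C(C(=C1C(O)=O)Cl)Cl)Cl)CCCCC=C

C16H14Cl3NO2

Heavy atoms from the SMILES: 16 C, 3 Cl, 1 N, 2 O.
Implicit hydrogens by atom environment:
  6 × C (aromatic): no H
  5 × C: 2 H each → 10
  3 × C: 1 H each → 3
  3 × Cl: no H
  2 × C: no H
  1 × N: no H
  1 × O: 1 H
  1 × O: no H
  Total hydrogens = 14.
Molecular formula: C16H14Cl3NO2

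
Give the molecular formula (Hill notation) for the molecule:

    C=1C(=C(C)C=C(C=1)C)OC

C9H12O

Heavy atoms from the SMILES: 9 C, 1 O.
Implicit hydrogens by atom environment:
  3 × C: 3 H each → 9
  3 × C (aromatic): 1 H each → 3
  3 × C (aromatic): no H
  1 × O: no H
  Total hydrogens = 12.
Molecular formula: C9H12O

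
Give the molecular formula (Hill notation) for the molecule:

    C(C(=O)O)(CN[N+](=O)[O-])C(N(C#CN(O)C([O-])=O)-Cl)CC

Heavy atoms from the SMILES: 9 C, 1 Cl, 4 N, 7 O.
Implicit hydrogens by atom environment:
  4 × C: no H
  3 × O: no H
  2 × C: 2 H each → 4
  2 × C: 1 H each → 2
  2 × N: no H
  2 × O: 1 H each → 2
  2 × O (charge -1): no H
  1 × C: 3 H
  1 × Cl: no H
  1 × N: 1 H
  1 × N (charge +1): no H
  Total hydrogens = 12.
Net charge -1.
Molecular formula: C9H12ClN4O7-

C9H12ClN4O7-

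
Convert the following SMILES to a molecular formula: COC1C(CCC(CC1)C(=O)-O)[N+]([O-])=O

C9H15NO5

Heavy atoms from the SMILES: 9 C, 1 N, 5 O.
Implicit hydrogens by atom environment:
  4 × C: 2 H each → 8
  3 × C: 1 H each → 3
  3 × O: no H
  1 × C: 3 H
  1 × C: no H
  1 × N (charge +1): no H
  1 × O: 1 H
  1 × O (charge -1): no H
  Total hydrogens = 15.
Molecular formula: C9H15NO5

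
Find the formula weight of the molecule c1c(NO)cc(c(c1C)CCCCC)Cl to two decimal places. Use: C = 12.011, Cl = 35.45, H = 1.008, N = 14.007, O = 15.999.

Molecular formula: C12H18ClNO.
M = 12×12.011 + 1×35.45 + 18×1.008 + 1×14.007 + 1×15.999 = 227.73 g/mol.

227.73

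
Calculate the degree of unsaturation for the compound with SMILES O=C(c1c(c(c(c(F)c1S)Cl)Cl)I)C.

5

Molecular formula from the SMILES: C8H4Cl2FIOS.
DoU = (2C + 2 + N − H − X)/2 = (2·8 + 2 + 0 − 4 − 4)/2 = 10/2 = 5.
(Structurally: 1 ring(s) + 4 π bond(s) = 5.)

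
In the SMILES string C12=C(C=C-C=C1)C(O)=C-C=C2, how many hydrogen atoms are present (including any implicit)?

Hydrogens are implicit in SMILES; fill each atom to its normal valence:
  7 × C (aromatic): 1 H each → 7
  3 × C (aromatic): no H
  1 × O: 1 H
  Total hydrogens = 8.

8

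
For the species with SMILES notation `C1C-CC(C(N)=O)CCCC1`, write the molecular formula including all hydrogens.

Heavy atoms from the SMILES: 9 C, 1 N, 1 O.
Implicit hydrogens by atom environment:
  7 × C: 2 H each → 14
  1 × C: 1 H
  1 × C: no H
  1 × N: 2 H
  1 × O: no H
  Total hydrogens = 17.
Molecular formula: C9H17NO

C9H17NO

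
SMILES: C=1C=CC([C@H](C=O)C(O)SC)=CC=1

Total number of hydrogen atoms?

12

Hydrogens are implicit in SMILES; fill each atom to its normal valence:
  5 × C (aromatic): 1 H each → 5
  3 × C: 1 H each → 3
  1 × C: 3 H
  1 × C (aromatic): no H
  1 × O: 1 H
  1 × O: no H
  1 × S: no H
  Total hydrogens = 12.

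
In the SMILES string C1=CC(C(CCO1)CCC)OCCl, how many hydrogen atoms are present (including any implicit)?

17

Hydrogens are implicit in SMILES; fill each atom to its normal valence:
  5 × C: 2 H each → 10
  4 × C: 1 H each → 4
  2 × O: no H
  1 × C: 3 H
  1 × Cl: no H
  Total hydrogens = 17.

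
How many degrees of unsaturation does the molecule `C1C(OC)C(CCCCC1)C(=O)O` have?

Molecular formula from the SMILES: C10H18O3.
DoU = (2C + 2 + N − H − X)/2 = (2·10 + 2 + 0 − 18 − 0)/2 = 4/2 = 2.
(Structurally: 1 ring(s) + 1 π bond(s) = 2.)

2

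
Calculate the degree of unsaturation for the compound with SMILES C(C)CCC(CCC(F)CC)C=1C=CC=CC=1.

Molecular formula from the SMILES: C16H25F.
DoU = (2C + 2 + N − H − X)/2 = (2·16 + 2 + 0 − 25 − 1)/2 = 8/2 = 4.
(Structurally: 1 ring(s) + 3 π bond(s) = 4.)

4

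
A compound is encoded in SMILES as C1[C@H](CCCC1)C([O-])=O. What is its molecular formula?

C7H11O2-

Heavy atoms from the SMILES: 7 C, 2 O.
Implicit hydrogens by atom environment:
  5 × C: 2 H each → 10
  1 × C: 1 H
  1 × C: no H
  1 × O: no H
  1 × O (charge -1): no H
  Total hydrogens = 11.
Net charge -1.
Molecular formula: C7H11O2-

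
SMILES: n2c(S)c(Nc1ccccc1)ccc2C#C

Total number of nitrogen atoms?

2

The symbol for nitrogen appears 2 times in the SMILES.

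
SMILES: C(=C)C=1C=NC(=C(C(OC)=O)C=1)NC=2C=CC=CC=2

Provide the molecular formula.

C15H14N2O2

Heavy atoms from the SMILES: 15 C, 2 N, 2 O.
Implicit hydrogens by atom environment:
  7 × C (aromatic): 1 H each → 7
  4 × C (aromatic): no H
  2 × O: no H
  1 × C: 3 H
  1 × C: 2 H
  1 × C: 1 H
  1 × C: no H
  1 × N: 1 H
  1 × N (aromatic): no H
  Total hydrogens = 14.
Molecular formula: C15H14N2O2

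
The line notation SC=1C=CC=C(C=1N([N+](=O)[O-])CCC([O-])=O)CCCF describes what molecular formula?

Heavy atoms from the SMILES: 12 C, 1 F, 2 N, 4 O, 1 S.
Implicit hydrogens by atom environment:
  5 × C: 2 H each → 10
  3 × C (aromatic): 1 H each → 3
  3 × C (aromatic): no H
  2 × O: no H
  2 × O (charge -1): no H
  1 × C: no H
  1 × F: no H
  1 × N: no H
  1 × N (charge +1): no H
  1 × S: 1 H
  Total hydrogens = 14.
Net charge -1.
Molecular formula: C12H14FN2O4S-

C12H14FN2O4S-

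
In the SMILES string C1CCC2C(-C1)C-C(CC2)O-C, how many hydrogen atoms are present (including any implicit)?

Hydrogens are implicit in SMILES; fill each atom to its normal valence:
  7 × C: 2 H each → 14
  3 × C: 1 H each → 3
  1 × C: 3 H
  1 × O: no H
  Total hydrogens = 20.

20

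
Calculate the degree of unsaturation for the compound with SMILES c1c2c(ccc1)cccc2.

7

Molecular formula from the SMILES: C10H8.
DoU = (2C + 2 + N − H − X)/2 = (2·10 + 2 + 0 − 8 − 0)/2 = 14/2 = 7.
(Structurally: 2 ring(s) + 5 π bond(s) = 7.)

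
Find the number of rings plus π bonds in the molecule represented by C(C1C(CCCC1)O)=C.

Molecular formula from the SMILES: C8H14O.
DoU = (2C + 2 + N − H − X)/2 = (2·8 + 2 + 0 − 14 − 0)/2 = 4/2 = 2.
(Structurally: 1 ring(s) + 1 π bond(s) = 2.)

2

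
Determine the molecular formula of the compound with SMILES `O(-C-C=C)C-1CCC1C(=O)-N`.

Heavy atoms from the SMILES: 8 C, 1 N, 2 O.
Implicit hydrogens by atom environment:
  4 × C: 2 H each → 8
  3 × C: 1 H each → 3
  2 × O: no H
  1 × C: no H
  1 × N: 2 H
  Total hydrogens = 13.
Molecular formula: C8H13NO2

C8H13NO2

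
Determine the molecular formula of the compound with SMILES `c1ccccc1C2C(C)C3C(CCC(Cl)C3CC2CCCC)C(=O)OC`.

Heavy atoms from the SMILES: 23 C, 1 Cl, 2 O.
Implicit hydrogens by atom environment:
  7 × C: 1 H each → 7
  6 × C: 2 H each → 12
  5 × C (aromatic): 1 H each → 5
  3 × C: 3 H each → 9
  2 × O: no H
  1 × C: no H
  1 × C (aromatic): no H
  1 × Cl: no H
  Total hydrogens = 33.
Molecular formula: C23H33ClO2

C23H33ClO2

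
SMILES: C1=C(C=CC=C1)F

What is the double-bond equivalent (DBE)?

4

Molecular formula from the SMILES: C6H5F.
DoU = (2C + 2 + N − H − X)/2 = (2·6 + 2 + 0 − 5 − 1)/2 = 8/2 = 4.
(Structurally: 1 ring(s) + 3 π bond(s) = 4.)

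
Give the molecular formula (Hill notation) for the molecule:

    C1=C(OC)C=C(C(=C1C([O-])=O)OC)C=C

C11H11O4-

Heavy atoms from the SMILES: 11 C, 4 O.
Implicit hydrogens by atom environment:
  4 × C (aromatic): no H
  3 × O: no H
  2 × C: 3 H each → 6
  2 × C (aromatic): 1 H each → 2
  1 × C: 2 H
  1 × C: 1 H
  1 × C: no H
  1 × O (charge -1): no H
  Total hydrogens = 11.
Net charge -1.
Molecular formula: C11H11O4-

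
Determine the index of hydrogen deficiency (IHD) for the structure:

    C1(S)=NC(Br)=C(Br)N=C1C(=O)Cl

Molecular formula from the SMILES: C5HBr2ClN2OS.
DoU = (2C + 2 + N − H − X)/2 = (2·5 + 2 + 2 − 1 − 3)/2 = 10/2 = 5.
(Structurally: 1 ring(s) + 4 π bond(s) = 5.)

5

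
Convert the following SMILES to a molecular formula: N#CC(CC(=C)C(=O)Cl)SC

Heavy atoms from the SMILES: 7 C, 1 Cl, 1 N, 1 O, 1 S.
Implicit hydrogens by atom environment:
  3 × C: no H
  2 × C: 2 H each → 4
  1 × C: 3 H
  1 × C: 1 H
  1 × Cl: no H
  1 × N: no H
  1 × O: no H
  1 × S: no H
  Total hydrogens = 8.
Molecular formula: C7H8ClNOS

C7H8ClNOS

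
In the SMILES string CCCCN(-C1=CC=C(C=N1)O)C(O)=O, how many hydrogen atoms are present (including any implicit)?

14

Hydrogens are implicit in SMILES; fill each atom to its normal valence:
  3 × C: 2 H each → 6
  3 × C (aromatic): 1 H each → 3
  2 × C (aromatic): no H
  2 × O: 1 H each → 2
  1 × C: 3 H
  1 × C: no H
  1 × N (aromatic): no H
  1 × N: no H
  1 × O: no H
  Total hydrogens = 14.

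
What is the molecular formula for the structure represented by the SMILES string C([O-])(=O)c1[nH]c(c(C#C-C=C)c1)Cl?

C9H5ClNO2-

Heavy atoms from the SMILES: 9 C, 1 Cl, 1 N, 2 O.
Implicit hydrogens by atom environment:
  3 × C (aromatic): no H
  3 × C: no H
  1 × C: 2 H
  1 × C (aromatic): 1 H
  1 × C: 1 H
  1 × Cl: no H
  1 × N (aromatic): 1 H
  1 × O: no H
  1 × O (charge -1): no H
  Total hydrogens = 5.
Net charge -1.
Molecular formula: C9H5ClNO2-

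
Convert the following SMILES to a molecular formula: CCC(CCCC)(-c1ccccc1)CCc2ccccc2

Heavy atoms from the SMILES: 21 C.
Implicit hydrogens by atom environment:
  10 × C (aromatic): 1 H each → 10
  6 × C: 2 H each → 12
  2 × C: 3 H each → 6
  2 × C (aromatic): no H
  1 × C: no H
  Total hydrogens = 28.
Molecular formula: C21H28

C21H28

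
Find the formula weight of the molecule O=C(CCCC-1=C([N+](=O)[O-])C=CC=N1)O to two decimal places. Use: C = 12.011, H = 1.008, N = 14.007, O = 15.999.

Molecular formula: C9H10N2O4.
M = 9×12.011 + 10×1.008 + 2×14.007 + 4×15.999 = 210.19 g/mol.

210.19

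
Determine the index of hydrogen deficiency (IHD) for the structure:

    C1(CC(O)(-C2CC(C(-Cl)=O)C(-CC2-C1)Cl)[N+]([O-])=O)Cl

Molecular formula from the SMILES: C11H14Cl3NO4.
DoU = (2C + 2 + N − H − X)/2 = (2·11 + 2 + 1 − 14 − 3)/2 = 8/2 = 4.
(Structurally: 2 ring(s) + 2 π bond(s) = 4.)

4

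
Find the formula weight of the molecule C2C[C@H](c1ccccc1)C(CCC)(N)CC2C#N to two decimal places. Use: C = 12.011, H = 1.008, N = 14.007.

242.37

Molecular formula: C16H22N2.
M = 16×12.011 + 22×1.008 + 2×14.007 = 242.37 g/mol.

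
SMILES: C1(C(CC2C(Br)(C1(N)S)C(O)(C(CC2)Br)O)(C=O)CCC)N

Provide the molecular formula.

Heavy atoms from the SMILES: 2 Br, 14 C, 2 N, 3 O, 1 S.
Implicit hydrogens by atom environment:
  5 × C: 2 H each → 10
  4 × C: 1 H each → 4
  4 × C: no H
  2 × Br: no H
  2 × N: 2 H each → 4
  2 × O: 1 H each → 2
  1 × C: 3 H
  1 × O: no H
  1 × S: 1 H
  Total hydrogens = 24.
Molecular formula: C14H24Br2N2O3S

C14H24Br2N2O3S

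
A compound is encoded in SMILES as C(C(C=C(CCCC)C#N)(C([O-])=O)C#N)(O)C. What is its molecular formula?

C12H15N2O3-

Heavy atoms from the SMILES: 12 C, 2 N, 3 O.
Implicit hydrogens by atom environment:
  5 × C: no H
  3 × C: 2 H each → 6
  2 × C: 3 H each → 6
  2 × C: 1 H each → 2
  2 × N: no H
  1 × O: 1 H
  1 × O: no H
  1 × O (charge -1): no H
  Total hydrogens = 15.
Net charge -1.
Molecular formula: C12H15N2O3-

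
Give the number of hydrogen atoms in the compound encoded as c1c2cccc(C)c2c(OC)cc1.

Hydrogens are implicit in SMILES; fill each atom to its normal valence:
  6 × C (aromatic): 1 H each → 6
  4 × C (aromatic): no H
  2 × C: 3 H each → 6
  1 × O: no H
  Total hydrogens = 12.

12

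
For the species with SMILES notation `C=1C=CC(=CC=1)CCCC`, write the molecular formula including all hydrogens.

Heavy atoms from the SMILES: 10 C.
Implicit hydrogens by atom environment:
  5 × C (aromatic): 1 H each → 5
  3 × C: 2 H each → 6
  1 × C: 3 H
  1 × C (aromatic): no H
  Total hydrogens = 14.
Molecular formula: C10H14

C10H14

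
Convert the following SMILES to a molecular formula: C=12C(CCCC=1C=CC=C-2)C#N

Heavy atoms from the SMILES: 11 C, 1 N.
Implicit hydrogens by atom environment:
  4 × C (aromatic): 1 H each → 4
  3 × C: 2 H each → 6
  2 × C (aromatic): no H
  1 × C: 1 H
  1 × C: no H
  1 × N: no H
  Total hydrogens = 11.
Molecular formula: C11H11N

C11H11N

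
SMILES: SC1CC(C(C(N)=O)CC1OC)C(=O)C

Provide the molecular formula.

C10H17NO3S

Heavy atoms from the SMILES: 10 C, 1 N, 3 O, 1 S.
Implicit hydrogens by atom environment:
  4 × C: 1 H each → 4
  3 × O: no H
  2 × C: 3 H each → 6
  2 × C: 2 H each → 4
  2 × C: no H
  1 × N: 2 H
  1 × S: 1 H
  Total hydrogens = 17.
Molecular formula: C10H17NO3S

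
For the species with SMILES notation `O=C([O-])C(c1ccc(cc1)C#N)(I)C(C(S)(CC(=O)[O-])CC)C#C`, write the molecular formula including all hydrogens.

[C17H14INO4S]2-

Heavy atoms from the SMILES: 17 C, 1 I, 1 N, 4 O, 1 S.
Implicit hydrogens by atom environment:
  6 × C: no H
  4 × C (aromatic): 1 H each → 4
  2 × C: 2 H each → 4
  2 × C: 1 H each → 2
  2 × C (aromatic): no H
  2 × O: no H
  2 × O (charge -1): no H
  1 × C: 3 H
  1 × I: no H
  1 × N: no H
  1 × S: 1 H
  Total hydrogens = 14.
Net charge -2.
Molecular formula: [C17H14INO4S]2-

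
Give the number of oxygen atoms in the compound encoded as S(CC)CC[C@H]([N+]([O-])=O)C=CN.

The symbol for oxygen appears 2 times in the SMILES.

2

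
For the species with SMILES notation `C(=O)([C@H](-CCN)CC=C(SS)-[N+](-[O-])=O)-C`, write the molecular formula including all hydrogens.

Heavy atoms from the SMILES: 8 C, 2 N, 3 O, 2 S.
Implicit hydrogens by atom environment:
  3 × C: 2 H each → 6
  2 × C: 1 H each → 2
  2 × C: no H
  2 × O: no H
  1 × C: 3 H
  1 × N: 2 H
  1 × N (charge +1): no H
  1 × O (charge -1): no H
  1 × S: 1 H
  1 × S: no H
  Total hydrogens = 14.
Molecular formula: C8H14N2O3S2

C8H14N2O3S2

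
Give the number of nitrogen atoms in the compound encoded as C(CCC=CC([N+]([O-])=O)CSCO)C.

The symbol for nitrogen appears 1 time in the SMILES.

1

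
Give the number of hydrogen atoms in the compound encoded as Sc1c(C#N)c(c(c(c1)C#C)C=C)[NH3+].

Hydrogens are implicit in SMILES; fill each atom to its normal valence:
  5 × C (aromatic): no H
  2 × C: 1 H each → 2
  2 × C: no H
  1 × C: 2 H
  1 × C (aromatic): 1 H
  1 × N (charge +1): 3 H
  1 × N: no H
  1 × S: 1 H
  Total hydrogens = 9.

9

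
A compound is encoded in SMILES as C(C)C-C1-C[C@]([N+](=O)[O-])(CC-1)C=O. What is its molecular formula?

Heavy atoms from the SMILES: 9 C, 1 N, 3 O.
Implicit hydrogens by atom environment:
  5 × C: 2 H each → 10
  2 × C: 1 H each → 2
  2 × O: no H
  1 × C: 3 H
  1 × C: no H
  1 × N (charge +1): no H
  1 × O (charge -1): no H
  Total hydrogens = 15.
Molecular formula: C9H15NO3

C9H15NO3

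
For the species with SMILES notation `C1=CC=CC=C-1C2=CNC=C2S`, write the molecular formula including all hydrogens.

C10H9NS

Heavy atoms from the SMILES: 10 C, 1 N, 1 S.
Implicit hydrogens by atom environment:
  7 × C (aromatic): 1 H each → 7
  3 × C (aromatic): no H
  1 × N (aromatic): 1 H
  1 × S: 1 H
  Total hydrogens = 9.
Molecular formula: C10H9NS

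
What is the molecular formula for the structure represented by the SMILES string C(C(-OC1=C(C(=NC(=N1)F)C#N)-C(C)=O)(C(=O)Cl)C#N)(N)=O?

Heavy atoms from the SMILES: 11 C, 1 Cl, 1 F, 5 N, 4 O.
Implicit hydrogens by atom environment:
  6 × C: no H
  4 × C (aromatic): no H
  4 × O: no H
  2 × N (aromatic): no H
  2 × N: no H
  1 × C: 3 H
  1 × Cl: no H
  1 × F: no H
  1 × N: 2 H
  Total hydrogens = 5.
Molecular formula: C11H5ClFN5O4

C11H5ClFN5O4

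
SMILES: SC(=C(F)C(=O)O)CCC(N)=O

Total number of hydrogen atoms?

Hydrogens are implicit in SMILES; fill each atom to its normal valence:
  4 × C: no H
  2 × C: 2 H each → 4
  2 × O: no H
  1 × F: no H
  1 × N: 2 H
  1 × O: 1 H
  1 × S: 1 H
  Total hydrogens = 8.

8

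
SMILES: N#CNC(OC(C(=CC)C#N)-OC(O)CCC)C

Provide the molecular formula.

Heavy atoms from the SMILES: 12 C, 3 N, 3 O.
Implicit hydrogens by atom environment:
  4 × C: 1 H each → 4
  3 × C: 3 H each → 9
  3 × C: no H
  2 × C: 2 H each → 4
  2 × N: no H
  2 × O: no H
  1 × N: 1 H
  1 × O: 1 H
  Total hydrogens = 19.
Molecular formula: C12H19N3O3

C12H19N3O3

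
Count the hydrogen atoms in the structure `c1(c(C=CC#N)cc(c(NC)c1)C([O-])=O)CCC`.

15

Hydrogens are implicit in SMILES; fill each atom to its normal valence:
  4 × C (aromatic): no H
  2 × C: 3 H each → 6
  2 × C: 2 H each → 4
  2 × C (aromatic): 1 H each → 2
  2 × C: 1 H each → 2
  2 × C: no H
  1 × N: 1 H
  1 × N: no H
  1 × O: no H
  1 × O (charge -1): no H
  Total hydrogens = 15.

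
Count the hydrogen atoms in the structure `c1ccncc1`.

5

Hydrogens are implicit in SMILES; fill each atom to its normal valence:
  5 × C (aromatic): 1 H each → 5
  1 × N (aromatic): no H
  Total hydrogens = 5.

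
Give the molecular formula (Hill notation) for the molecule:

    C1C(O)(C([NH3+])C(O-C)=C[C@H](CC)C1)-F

C10H19FNO2+

Heavy atoms from the SMILES: 10 C, 1 F, 1 N, 2 O.
Implicit hydrogens by atom environment:
  3 × C: 2 H each → 6
  3 × C: 1 H each → 3
  2 × C: 3 H each → 6
  2 × C: no H
  1 × F: no H
  1 × N (charge +1): 3 H
  1 × O: 1 H
  1 × O: no H
  Total hydrogens = 19.
Net charge +1.
Molecular formula: C10H19FNO2+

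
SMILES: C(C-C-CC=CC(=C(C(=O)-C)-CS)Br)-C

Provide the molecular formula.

C12H19BrOS

Heavy atoms from the SMILES: 1 Br, 12 C, 1 O, 1 S.
Implicit hydrogens by atom environment:
  5 × C: 2 H each → 10
  3 × C: no H
  2 × C: 3 H each → 6
  2 × C: 1 H each → 2
  1 × Br: no H
  1 × O: no H
  1 × S: 1 H
  Total hydrogens = 19.
Molecular formula: C12H19BrOS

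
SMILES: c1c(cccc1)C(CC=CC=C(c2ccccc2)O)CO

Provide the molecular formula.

Heavy atoms from the SMILES: 19 C, 2 O.
Implicit hydrogens by atom environment:
  10 × C (aromatic): 1 H each → 10
  4 × C: 1 H each → 4
  2 × C: 2 H each → 4
  2 × C (aromatic): no H
  2 × O: 1 H each → 2
  1 × C: no H
  Total hydrogens = 20.
Molecular formula: C19H20O2

C19H20O2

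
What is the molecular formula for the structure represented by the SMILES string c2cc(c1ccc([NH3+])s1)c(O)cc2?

Heavy atoms from the SMILES: 10 C, 1 N, 1 O, 1 S.
Implicit hydrogens by atom environment:
  6 × C (aromatic): 1 H each → 6
  4 × C (aromatic): no H
  1 × N (charge +1): 3 H
  1 × O: 1 H
  1 × S (aromatic): no H
  Total hydrogens = 10.
Net charge +1.
Molecular formula: C10H10NOS+

C10H10NOS+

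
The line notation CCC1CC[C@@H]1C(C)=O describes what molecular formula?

Heavy atoms from the SMILES: 8 C, 1 O.
Implicit hydrogens by atom environment:
  3 × C: 2 H each → 6
  2 × C: 3 H each → 6
  2 × C: 1 H each → 2
  1 × C: no H
  1 × O: no H
  Total hydrogens = 14.
Molecular formula: C8H14O

C8H14O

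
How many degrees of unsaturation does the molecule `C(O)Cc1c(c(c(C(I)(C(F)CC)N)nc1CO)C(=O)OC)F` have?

Molecular formula from the SMILES: C14H19F2IN2O4.
DoU = (2C + 2 + N − H − X)/2 = (2·14 + 2 + 2 − 19 − 3)/2 = 10/2 = 5.
(Structurally: 1 ring(s) + 4 π bond(s) = 5.)

5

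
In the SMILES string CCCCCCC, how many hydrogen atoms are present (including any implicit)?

Hydrogens are implicit in SMILES; fill each atom to its normal valence:
  5 × C: 2 H each → 10
  2 × C: 3 H each → 6
  Total hydrogens = 16.

16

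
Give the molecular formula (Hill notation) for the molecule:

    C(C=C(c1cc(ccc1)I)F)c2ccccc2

C15H12FI

Heavy atoms from the SMILES: 15 C, 1 F, 1 I.
Implicit hydrogens by atom environment:
  9 × C (aromatic): 1 H each → 9
  3 × C (aromatic): no H
  1 × C: 2 H
  1 × C: 1 H
  1 × C: no H
  1 × F: no H
  1 × I: no H
  Total hydrogens = 12.
Molecular formula: C15H12FI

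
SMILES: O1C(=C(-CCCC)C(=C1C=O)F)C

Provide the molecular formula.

Heavy atoms from the SMILES: 10 C, 1 F, 2 O.
Implicit hydrogens by atom environment:
  4 × C (aromatic): no H
  3 × C: 2 H each → 6
  2 × C: 3 H each → 6
  1 × C: 1 H
  1 × F: no H
  1 × O (aromatic): no H
  1 × O: no H
  Total hydrogens = 13.
Molecular formula: C10H13FO2

C10H13FO2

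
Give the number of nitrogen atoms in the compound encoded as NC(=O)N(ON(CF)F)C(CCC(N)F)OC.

4

The symbol for nitrogen appears 4 times in the SMILES.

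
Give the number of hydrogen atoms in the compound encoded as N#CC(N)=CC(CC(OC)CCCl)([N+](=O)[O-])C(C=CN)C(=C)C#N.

Hydrogens are implicit in SMILES; fill each atom to its normal valence:
  5 × C: 1 H each → 5
  5 × C: no H
  4 × C: 2 H each → 8
  2 × N: 2 H each → 4
  2 × N: no H
  2 × O: no H
  1 × C: 3 H
  1 × Cl: no H
  1 × N (charge +1): no H
  1 × O (charge -1): no H
  Total hydrogens = 20.

20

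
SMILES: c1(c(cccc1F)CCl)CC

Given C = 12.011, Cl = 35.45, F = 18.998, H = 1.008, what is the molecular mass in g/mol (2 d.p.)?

Molecular formula: C9H10ClF.
M = 9×12.011 + 1×35.45 + 1×18.998 + 10×1.008 = 172.63 g/mol.

172.63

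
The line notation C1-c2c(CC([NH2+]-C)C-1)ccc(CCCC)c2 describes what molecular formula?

C15H24N+

Heavy atoms from the SMILES: 15 C, 1 N.
Implicit hydrogens by atom environment:
  6 × C: 2 H each → 12
  3 × C (aromatic): 1 H each → 3
  3 × C (aromatic): no H
  2 × C: 3 H each → 6
  1 × C: 1 H
  1 × N (charge +1): 2 H
  Total hydrogens = 24.
Net charge +1.
Molecular formula: C15H24N+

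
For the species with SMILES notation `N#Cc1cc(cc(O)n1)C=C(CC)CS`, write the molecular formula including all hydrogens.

C11H12N2OS

Heavy atoms from the SMILES: 11 C, 2 N, 1 O, 1 S.
Implicit hydrogens by atom environment:
  3 × C (aromatic): no H
  2 × C: 2 H each → 4
  2 × C (aromatic): 1 H each → 2
  2 × C: no H
  1 × C: 3 H
  1 × C: 1 H
  1 × N (aromatic): no H
  1 × N: no H
  1 × O: 1 H
  1 × S: 1 H
  Total hydrogens = 12.
Molecular formula: C11H12N2OS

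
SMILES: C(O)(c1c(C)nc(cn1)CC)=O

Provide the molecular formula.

C8H10N2O2

Heavy atoms from the SMILES: 8 C, 2 N, 2 O.
Implicit hydrogens by atom environment:
  3 × C (aromatic): no H
  2 × C: 3 H each → 6
  2 × N (aromatic): no H
  1 × C: 2 H
  1 × C (aromatic): 1 H
  1 × C: no H
  1 × O: 1 H
  1 × O: no H
  Total hydrogens = 10.
Molecular formula: C8H10N2O2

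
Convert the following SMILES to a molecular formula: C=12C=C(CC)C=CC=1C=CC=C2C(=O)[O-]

Heavy atoms from the SMILES: 13 C, 2 O.
Implicit hydrogens by atom environment:
  6 × C (aromatic): 1 H each → 6
  4 × C (aromatic): no H
  1 × C: 3 H
  1 × C: 2 H
  1 × C: no H
  1 × O: no H
  1 × O (charge -1): no H
  Total hydrogens = 11.
Net charge -1.
Molecular formula: C13H11O2-

C13H11O2-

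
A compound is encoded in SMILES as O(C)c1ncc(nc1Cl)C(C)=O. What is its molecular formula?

Heavy atoms from the SMILES: 7 C, 1 Cl, 2 N, 2 O.
Implicit hydrogens by atom environment:
  3 × C (aromatic): no H
  2 × C: 3 H each → 6
  2 × N (aromatic): no H
  2 × O: no H
  1 × C (aromatic): 1 H
  1 × C: no H
  1 × Cl: no H
  Total hydrogens = 7.
Molecular formula: C7H7ClN2O2

C7H7ClN2O2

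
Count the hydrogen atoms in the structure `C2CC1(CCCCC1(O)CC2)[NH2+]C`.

22

Hydrogens are implicit in SMILES; fill each atom to its normal valence:
  8 × C: 2 H each → 16
  2 × C: no H
  1 × C: 3 H
  1 × N (charge +1): 2 H
  1 × O: 1 H
  Total hydrogens = 22.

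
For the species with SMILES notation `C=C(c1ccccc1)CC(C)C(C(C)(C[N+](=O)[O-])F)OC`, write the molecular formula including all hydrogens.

C16H22FNO3

Heavy atoms from the SMILES: 16 C, 1 F, 1 N, 3 O.
Implicit hydrogens by atom environment:
  5 × C (aromatic): 1 H each → 5
  3 × C: 3 H each → 9
  3 × C: 2 H each → 6
  2 × C: 1 H each → 2
  2 × C: no H
  2 × O: no H
  1 × C (aromatic): no H
  1 × F: no H
  1 × N (charge +1): no H
  1 × O (charge -1): no H
  Total hydrogens = 22.
Molecular formula: C16H22FNO3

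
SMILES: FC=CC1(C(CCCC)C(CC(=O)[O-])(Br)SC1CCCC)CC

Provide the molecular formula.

C18H29BrFO2S-

Heavy atoms from the SMILES: 1 Br, 18 C, 1 F, 2 O, 1 S.
Implicit hydrogens by atom environment:
  8 × C: 2 H each → 16
  4 × C: 1 H each → 4
  3 × C: 3 H each → 9
  3 × C: no H
  1 × Br: no H
  1 × F: no H
  1 × O: no H
  1 × O (charge -1): no H
  1 × S: no H
  Total hydrogens = 29.
Net charge -1.
Molecular formula: C18H29BrFO2S-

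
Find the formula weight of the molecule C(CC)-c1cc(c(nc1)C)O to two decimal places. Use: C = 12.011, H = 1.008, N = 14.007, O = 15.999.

151.21

Molecular formula: C9H13NO.
M = 9×12.011 + 13×1.008 + 1×14.007 + 1×15.999 = 151.21 g/mol.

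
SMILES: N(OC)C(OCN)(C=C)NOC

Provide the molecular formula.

C6H15N3O3

Heavy atoms from the SMILES: 6 C, 3 N, 3 O.
Implicit hydrogens by atom environment:
  3 × O: no H
  2 × C: 3 H each → 6
  2 × C: 2 H each → 4
  2 × N: 1 H each → 2
  1 × C: 1 H
  1 × C: no H
  1 × N: 2 H
  Total hydrogens = 15.
Molecular formula: C6H15N3O3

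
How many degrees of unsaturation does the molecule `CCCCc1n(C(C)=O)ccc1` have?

Molecular formula from the SMILES: C10H15NO.
DoU = (2C + 2 + N − H − X)/2 = (2·10 + 2 + 1 − 15 − 0)/2 = 8/2 = 4.
(Structurally: 1 ring(s) + 3 π bond(s) = 4.)

4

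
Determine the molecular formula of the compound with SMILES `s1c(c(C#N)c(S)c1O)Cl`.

C5H2ClNOS2

Heavy atoms from the SMILES: 5 C, 1 Cl, 1 N, 1 O, 2 S.
Implicit hydrogens by atom environment:
  4 × C (aromatic): no H
  1 × C: no H
  1 × Cl: no H
  1 × N: no H
  1 × O: 1 H
  1 × S: 1 H
  1 × S (aromatic): no H
  Total hydrogens = 2.
Molecular formula: C5H2ClNOS2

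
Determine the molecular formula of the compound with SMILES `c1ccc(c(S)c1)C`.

Heavy atoms from the SMILES: 7 C, 1 S.
Implicit hydrogens by atom environment:
  4 × C (aromatic): 1 H each → 4
  2 × C (aromatic): no H
  1 × C: 3 H
  1 × S: 1 H
  Total hydrogens = 8.
Molecular formula: C7H8S

C7H8S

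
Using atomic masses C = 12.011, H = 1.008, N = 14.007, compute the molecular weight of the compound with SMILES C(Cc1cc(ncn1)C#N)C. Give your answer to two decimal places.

Molecular formula: C8H9N3.
M = 8×12.011 + 9×1.008 + 3×14.007 = 147.18 g/mol.

147.18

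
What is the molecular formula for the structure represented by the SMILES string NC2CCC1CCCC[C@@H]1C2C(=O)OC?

C12H21NO2

Heavy atoms from the SMILES: 12 C, 1 N, 2 O.
Implicit hydrogens by atom environment:
  6 × C: 2 H each → 12
  4 × C: 1 H each → 4
  2 × O: no H
  1 × C: 3 H
  1 × C: no H
  1 × N: 2 H
  Total hydrogens = 21.
Molecular formula: C12H21NO2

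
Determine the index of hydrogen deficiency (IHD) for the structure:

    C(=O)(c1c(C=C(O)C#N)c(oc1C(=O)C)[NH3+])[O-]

8

Molecular formula from the SMILES: C10H8N2O5.
DoU = (2C + 2 + N − H − X)/2 = (2·10 + 2 + 2 − 8 − 0)/2 = 16/2 = 8.
(Structurally: 1 ring(s) + 7 π bond(s) = 8.)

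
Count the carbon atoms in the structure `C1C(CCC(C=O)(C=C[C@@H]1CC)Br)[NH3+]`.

The symbol for carbon appears 11 times in the SMILES.

11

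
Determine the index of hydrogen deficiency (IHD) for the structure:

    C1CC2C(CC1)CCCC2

Molecular formula from the SMILES: C10H18.
DoU = (2C + 2 + N − H − X)/2 = (2·10 + 2 + 0 − 18 − 0)/2 = 4/2 = 2.
(Structurally: 2 ring(s) + 0 π bond(s) = 2.)

2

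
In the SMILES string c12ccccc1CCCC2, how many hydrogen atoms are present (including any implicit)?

Hydrogens are implicit in SMILES; fill each atom to its normal valence:
  4 × C: 2 H each → 8
  4 × C (aromatic): 1 H each → 4
  2 × C (aromatic): no H
  Total hydrogens = 12.

12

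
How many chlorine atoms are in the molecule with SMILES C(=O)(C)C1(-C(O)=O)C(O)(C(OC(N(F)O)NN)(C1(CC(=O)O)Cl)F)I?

1

The symbol for chlorine appears 1 time in the SMILES.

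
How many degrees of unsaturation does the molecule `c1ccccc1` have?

Molecular formula from the SMILES: C6H6.
DoU = (2C + 2 + N − H − X)/2 = (2·6 + 2 + 0 − 6 − 0)/2 = 8/2 = 4.
(Structurally: 1 ring(s) + 3 π bond(s) = 4.)

4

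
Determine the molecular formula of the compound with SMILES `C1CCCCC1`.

Heavy atoms from the SMILES: 6 C.
Implicit hydrogens by atom environment:
  6 × C: 2 H each → 12
  Total hydrogens = 12.
Molecular formula: C6H12

C6H12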